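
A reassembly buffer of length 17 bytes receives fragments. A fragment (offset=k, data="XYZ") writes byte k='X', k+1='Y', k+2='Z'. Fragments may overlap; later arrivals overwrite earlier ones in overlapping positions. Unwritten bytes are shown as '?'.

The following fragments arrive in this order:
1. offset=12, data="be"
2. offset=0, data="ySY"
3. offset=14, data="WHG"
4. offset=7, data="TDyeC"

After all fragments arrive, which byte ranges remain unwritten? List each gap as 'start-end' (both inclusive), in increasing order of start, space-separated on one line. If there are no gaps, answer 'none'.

Answer: 3-6

Derivation:
Fragment 1: offset=12 len=2
Fragment 2: offset=0 len=3
Fragment 3: offset=14 len=3
Fragment 4: offset=7 len=5
Gaps: 3-6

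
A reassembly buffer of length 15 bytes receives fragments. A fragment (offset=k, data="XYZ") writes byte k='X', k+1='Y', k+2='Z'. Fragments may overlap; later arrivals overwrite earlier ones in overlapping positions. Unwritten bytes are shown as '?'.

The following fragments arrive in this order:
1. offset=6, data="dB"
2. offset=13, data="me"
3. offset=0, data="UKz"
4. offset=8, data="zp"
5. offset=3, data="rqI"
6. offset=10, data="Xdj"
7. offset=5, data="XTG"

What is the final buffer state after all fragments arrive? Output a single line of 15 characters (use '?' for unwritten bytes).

Answer: UKzrqXTGzpXdjme

Derivation:
Fragment 1: offset=6 data="dB" -> buffer=??????dB???????
Fragment 2: offset=13 data="me" -> buffer=??????dB?????me
Fragment 3: offset=0 data="UKz" -> buffer=UKz???dB?????me
Fragment 4: offset=8 data="zp" -> buffer=UKz???dBzp???me
Fragment 5: offset=3 data="rqI" -> buffer=UKzrqIdBzp???me
Fragment 6: offset=10 data="Xdj" -> buffer=UKzrqIdBzpXdjme
Fragment 7: offset=5 data="XTG" -> buffer=UKzrqXTGzpXdjme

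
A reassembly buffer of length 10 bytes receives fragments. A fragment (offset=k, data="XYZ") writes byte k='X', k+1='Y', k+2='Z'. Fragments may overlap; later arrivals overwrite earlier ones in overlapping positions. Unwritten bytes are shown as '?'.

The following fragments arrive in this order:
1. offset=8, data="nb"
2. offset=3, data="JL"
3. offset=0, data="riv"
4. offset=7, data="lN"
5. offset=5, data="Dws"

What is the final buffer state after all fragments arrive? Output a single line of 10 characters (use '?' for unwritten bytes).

Fragment 1: offset=8 data="nb" -> buffer=????????nb
Fragment 2: offset=3 data="JL" -> buffer=???JL???nb
Fragment 3: offset=0 data="riv" -> buffer=rivJL???nb
Fragment 4: offset=7 data="lN" -> buffer=rivJL??lNb
Fragment 5: offset=5 data="Dws" -> buffer=rivJLDwsNb

Answer: rivJLDwsNb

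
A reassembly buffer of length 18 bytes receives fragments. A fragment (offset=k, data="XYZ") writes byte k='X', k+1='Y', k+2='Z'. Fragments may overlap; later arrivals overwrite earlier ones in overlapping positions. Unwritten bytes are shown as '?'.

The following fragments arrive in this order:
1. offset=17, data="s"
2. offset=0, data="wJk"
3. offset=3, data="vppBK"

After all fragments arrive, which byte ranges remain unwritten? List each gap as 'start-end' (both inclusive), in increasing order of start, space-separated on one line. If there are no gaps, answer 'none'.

Answer: 8-16

Derivation:
Fragment 1: offset=17 len=1
Fragment 2: offset=0 len=3
Fragment 3: offset=3 len=5
Gaps: 8-16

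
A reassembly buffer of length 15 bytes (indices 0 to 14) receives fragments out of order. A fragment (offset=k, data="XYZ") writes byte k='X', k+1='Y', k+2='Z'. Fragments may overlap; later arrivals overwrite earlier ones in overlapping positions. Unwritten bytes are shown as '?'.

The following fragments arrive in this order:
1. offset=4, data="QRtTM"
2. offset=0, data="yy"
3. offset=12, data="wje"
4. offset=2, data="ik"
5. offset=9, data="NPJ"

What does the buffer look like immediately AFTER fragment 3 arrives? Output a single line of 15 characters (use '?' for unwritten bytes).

Answer: yy??QRtTM???wje

Derivation:
Fragment 1: offset=4 data="QRtTM" -> buffer=????QRtTM??????
Fragment 2: offset=0 data="yy" -> buffer=yy??QRtTM??????
Fragment 3: offset=12 data="wje" -> buffer=yy??QRtTM???wje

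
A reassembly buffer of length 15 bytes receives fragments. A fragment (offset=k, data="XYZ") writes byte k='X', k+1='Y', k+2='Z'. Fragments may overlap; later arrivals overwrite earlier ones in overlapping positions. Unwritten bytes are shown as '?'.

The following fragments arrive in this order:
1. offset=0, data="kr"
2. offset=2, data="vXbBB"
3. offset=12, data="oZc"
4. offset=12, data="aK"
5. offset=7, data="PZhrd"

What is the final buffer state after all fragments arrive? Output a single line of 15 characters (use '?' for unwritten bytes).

Fragment 1: offset=0 data="kr" -> buffer=kr?????????????
Fragment 2: offset=2 data="vXbBB" -> buffer=krvXbBB????????
Fragment 3: offset=12 data="oZc" -> buffer=krvXbBB?????oZc
Fragment 4: offset=12 data="aK" -> buffer=krvXbBB?????aKc
Fragment 5: offset=7 data="PZhrd" -> buffer=krvXbBBPZhrdaKc

Answer: krvXbBBPZhrdaKc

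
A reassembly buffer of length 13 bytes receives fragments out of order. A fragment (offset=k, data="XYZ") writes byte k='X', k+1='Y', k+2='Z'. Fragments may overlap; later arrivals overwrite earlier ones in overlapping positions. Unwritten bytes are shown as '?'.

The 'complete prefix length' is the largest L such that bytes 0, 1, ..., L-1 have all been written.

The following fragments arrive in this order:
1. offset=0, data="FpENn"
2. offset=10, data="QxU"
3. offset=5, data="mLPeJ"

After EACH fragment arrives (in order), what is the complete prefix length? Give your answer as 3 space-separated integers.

Fragment 1: offset=0 data="FpENn" -> buffer=FpENn???????? -> prefix_len=5
Fragment 2: offset=10 data="QxU" -> buffer=FpENn?????QxU -> prefix_len=5
Fragment 3: offset=5 data="mLPeJ" -> buffer=FpENnmLPeJQxU -> prefix_len=13

Answer: 5 5 13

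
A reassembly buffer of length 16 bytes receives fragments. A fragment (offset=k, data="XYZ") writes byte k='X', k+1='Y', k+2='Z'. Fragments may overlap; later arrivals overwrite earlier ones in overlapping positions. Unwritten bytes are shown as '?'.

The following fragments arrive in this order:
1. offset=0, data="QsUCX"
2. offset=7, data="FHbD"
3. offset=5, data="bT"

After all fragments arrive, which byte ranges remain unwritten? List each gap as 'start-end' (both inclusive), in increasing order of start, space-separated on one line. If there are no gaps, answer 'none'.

Answer: 11-15

Derivation:
Fragment 1: offset=0 len=5
Fragment 2: offset=7 len=4
Fragment 3: offset=5 len=2
Gaps: 11-15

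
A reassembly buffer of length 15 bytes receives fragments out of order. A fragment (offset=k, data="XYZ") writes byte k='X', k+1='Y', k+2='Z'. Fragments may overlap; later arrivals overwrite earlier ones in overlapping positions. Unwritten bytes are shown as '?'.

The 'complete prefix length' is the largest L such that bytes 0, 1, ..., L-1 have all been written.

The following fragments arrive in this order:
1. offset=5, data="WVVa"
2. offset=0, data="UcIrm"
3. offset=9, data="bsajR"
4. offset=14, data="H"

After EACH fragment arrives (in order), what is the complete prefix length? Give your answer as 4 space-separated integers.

Answer: 0 9 14 15

Derivation:
Fragment 1: offset=5 data="WVVa" -> buffer=?????WVVa?????? -> prefix_len=0
Fragment 2: offset=0 data="UcIrm" -> buffer=UcIrmWVVa?????? -> prefix_len=9
Fragment 3: offset=9 data="bsajR" -> buffer=UcIrmWVVabsajR? -> prefix_len=14
Fragment 4: offset=14 data="H" -> buffer=UcIrmWVVabsajRH -> prefix_len=15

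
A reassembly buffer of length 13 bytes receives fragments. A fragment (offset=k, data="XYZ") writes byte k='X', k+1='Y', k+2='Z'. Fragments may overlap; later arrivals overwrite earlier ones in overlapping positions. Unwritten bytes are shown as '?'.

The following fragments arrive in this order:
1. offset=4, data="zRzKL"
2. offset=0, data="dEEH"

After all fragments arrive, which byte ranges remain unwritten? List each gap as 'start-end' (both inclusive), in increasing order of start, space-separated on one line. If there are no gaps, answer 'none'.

Fragment 1: offset=4 len=5
Fragment 2: offset=0 len=4
Gaps: 9-12

Answer: 9-12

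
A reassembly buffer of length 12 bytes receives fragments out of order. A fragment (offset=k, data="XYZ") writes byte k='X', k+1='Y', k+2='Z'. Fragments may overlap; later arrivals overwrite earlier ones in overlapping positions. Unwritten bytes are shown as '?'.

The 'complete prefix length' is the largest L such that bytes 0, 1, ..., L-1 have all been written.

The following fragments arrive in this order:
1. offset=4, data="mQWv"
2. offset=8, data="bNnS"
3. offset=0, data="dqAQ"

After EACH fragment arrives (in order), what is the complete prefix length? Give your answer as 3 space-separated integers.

Answer: 0 0 12

Derivation:
Fragment 1: offset=4 data="mQWv" -> buffer=????mQWv???? -> prefix_len=0
Fragment 2: offset=8 data="bNnS" -> buffer=????mQWvbNnS -> prefix_len=0
Fragment 3: offset=0 data="dqAQ" -> buffer=dqAQmQWvbNnS -> prefix_len=12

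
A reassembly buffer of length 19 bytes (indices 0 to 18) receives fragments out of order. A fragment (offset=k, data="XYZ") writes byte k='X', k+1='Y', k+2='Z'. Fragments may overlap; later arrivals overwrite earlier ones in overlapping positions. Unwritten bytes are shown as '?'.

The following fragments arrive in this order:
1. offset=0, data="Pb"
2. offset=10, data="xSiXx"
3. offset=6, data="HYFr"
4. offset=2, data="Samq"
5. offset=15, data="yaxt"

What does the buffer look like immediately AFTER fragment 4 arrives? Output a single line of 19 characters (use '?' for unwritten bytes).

Fragment 1: offset=0 data="Pb" -> buffer=Pb?????????????????
Fragment 2: offset=10 data="xSiXx" -> buffer=Pb????????xSiXx????
Fragment 3: offset=6 data="HYFr" -> buffer=Pb????HYFrxSiXx????
Fragment 4: offset=2 data="Samq" -> buffer=PbSamqHYFrxSiXx????

Answer: PbSamqHYFrxSiXx????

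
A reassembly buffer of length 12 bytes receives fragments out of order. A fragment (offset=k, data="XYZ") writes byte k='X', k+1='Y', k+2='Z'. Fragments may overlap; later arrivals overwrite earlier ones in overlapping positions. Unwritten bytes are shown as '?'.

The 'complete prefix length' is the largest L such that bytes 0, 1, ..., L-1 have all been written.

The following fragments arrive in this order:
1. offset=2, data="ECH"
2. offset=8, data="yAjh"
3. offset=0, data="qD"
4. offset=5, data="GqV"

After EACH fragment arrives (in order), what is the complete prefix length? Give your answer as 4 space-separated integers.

Answer: 0 0 5 12

Derivation:
Fragment 1: offset=2 data="ECH" -> buffer=??ECH??????? -> prefix_len=0
Fragment 2: offset=8 data="yAjh" -> buffer=??ECH???yAjh -> prefix_len=0
Fragment 3: offset=0 data="qD" -> buffer=qDECH???yAjh -> prefix_len=5
Fragment 4: offset=5 data="GqV" -> buffer=qDECHGqVyAjh -> prefix_len=12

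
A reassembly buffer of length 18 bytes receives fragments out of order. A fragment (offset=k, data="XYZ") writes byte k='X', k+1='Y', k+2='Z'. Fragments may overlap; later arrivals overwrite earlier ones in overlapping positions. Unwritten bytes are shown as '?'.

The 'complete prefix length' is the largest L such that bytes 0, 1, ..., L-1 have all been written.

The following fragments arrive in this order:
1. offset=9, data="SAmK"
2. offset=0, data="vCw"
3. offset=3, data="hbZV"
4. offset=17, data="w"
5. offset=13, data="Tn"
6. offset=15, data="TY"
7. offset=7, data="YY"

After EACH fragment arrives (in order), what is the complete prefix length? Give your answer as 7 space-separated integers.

Fragment 1: offset=9 data="SAmK" -> buffer=?????????SAmK????? -> prefix_len=0
Fragment 2: offset=0 data="vCw" -> buffer=vCw??????SAmK????? -> prefix_len=3
Fragment 3: offset=3 data="hbZV" -> buffer=vCwhbZV??SAmK????? -> prefix_len=7
Fragment 4: offset=17 data="w" -> buffer=vCwhbZV??SAmK????w -> prefix_len=7
Fragment 5: offset=13 data="Tn" -> buffer=vCwhbZV??SAmKTn??w -> prefix_len=7
Fragment 6: offset=15 data="TY" -> buffer=vCwhbZV??SAmKTnTYw -> prefix_len=7
Fragment 7: offset=7 data="YY" -> buffer=vCwhbZVYYSAmKTnTYw -> prefix_len=18

Answer: 0 3 7 7 7 7 18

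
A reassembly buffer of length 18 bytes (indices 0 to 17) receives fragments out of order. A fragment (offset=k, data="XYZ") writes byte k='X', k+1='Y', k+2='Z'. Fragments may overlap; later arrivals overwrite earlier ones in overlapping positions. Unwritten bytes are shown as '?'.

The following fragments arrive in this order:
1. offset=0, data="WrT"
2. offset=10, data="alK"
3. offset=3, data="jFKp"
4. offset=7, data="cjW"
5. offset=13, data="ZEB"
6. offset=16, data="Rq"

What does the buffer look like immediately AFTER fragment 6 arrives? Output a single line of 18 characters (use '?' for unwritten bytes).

Fragment 1: offset=0 data="WrT" -> buffer=WrT???????????????
Fragment 2: offset=10 data="alK" -> buffer=WrT???????alK?????
Fragment 3: offset=3 data="jFKp" -> buffer=WrTjFKp???alK?????
Fragment 4: offset=7 data="cjW" -> buffer=WrTjFKpcjWalK?????
Fragment 5: offset=13 data="ZEB" -> buffer=WrTjFKpcjWalKZEB??
Fragment 6: offset=16 data="Rq" -> buffer=WrTjFKpcjWalKZEBRq

Answer: WrTjFKpcjWalKZEBRq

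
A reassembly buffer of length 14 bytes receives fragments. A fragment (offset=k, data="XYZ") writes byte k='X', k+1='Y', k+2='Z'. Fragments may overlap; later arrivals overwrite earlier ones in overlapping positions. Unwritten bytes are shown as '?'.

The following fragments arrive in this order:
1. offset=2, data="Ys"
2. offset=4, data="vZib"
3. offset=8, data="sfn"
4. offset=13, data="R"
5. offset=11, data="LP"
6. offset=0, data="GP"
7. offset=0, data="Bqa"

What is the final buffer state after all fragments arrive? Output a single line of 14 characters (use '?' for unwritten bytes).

Fragment 1: offset=2 data="Ys" -> buffer=??Ys??????????
Fragment 2: offset=4 data="vZib" -> buffer=??YsvZib??????
Fragment 3: offset=8 data="sfn" -> buffer=??YsvZibsfn???
Fragment 4: offset=13 data="R" -> buffer=??YsvZibsfn??R
Fragment 5: offset=11 data="LP" -> buffer=??YsvZibsfnLPR
Fragment 6: offset=0 data="GP" -> buffer=GPYsvZibsfnLPR
Fragment 7: offset=0 data="Bqa" -> buffer=BqasvZibsfnLPR

Answer: BqasvZibsfnLPR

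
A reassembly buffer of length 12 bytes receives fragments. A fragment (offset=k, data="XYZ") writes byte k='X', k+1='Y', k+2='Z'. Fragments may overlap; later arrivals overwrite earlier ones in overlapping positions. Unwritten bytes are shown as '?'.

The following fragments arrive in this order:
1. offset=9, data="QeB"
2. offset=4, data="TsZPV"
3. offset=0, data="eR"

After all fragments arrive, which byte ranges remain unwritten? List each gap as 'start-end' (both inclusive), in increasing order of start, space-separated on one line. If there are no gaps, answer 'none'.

Answer: 2-3

Derivation:
Fragment 1: offset=9 len=3
Fragment 2: offset=4 len=5
Fragment 3: offset=0 len=2
Gaps: 2-3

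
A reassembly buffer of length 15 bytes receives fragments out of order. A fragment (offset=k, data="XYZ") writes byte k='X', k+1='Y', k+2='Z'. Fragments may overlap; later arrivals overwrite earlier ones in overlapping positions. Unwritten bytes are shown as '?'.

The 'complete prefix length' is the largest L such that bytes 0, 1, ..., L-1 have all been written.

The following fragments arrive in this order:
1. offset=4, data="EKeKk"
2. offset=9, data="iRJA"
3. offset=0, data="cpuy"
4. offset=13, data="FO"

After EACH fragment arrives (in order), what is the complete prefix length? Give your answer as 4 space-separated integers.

Answer: 0 0 13 15

Derivation:
Fragment 1: offset=4 data="EKeKk" -> buffer=????EKeKk?????? -> prefix_len=0
Fragment 2: offset=9 data="iRJA" -> buffer=????EKeKkiRJA?? -> prefix_len=0
Fragment 3: offset=0 data="cpuy" -> buffer=cpuyEKeKkiRJA?? -> prefix_len=13
Fragment 4: offset=13 data="FO" -> buffer=cpuyEKeKkiRJAFO -> prefix_len=15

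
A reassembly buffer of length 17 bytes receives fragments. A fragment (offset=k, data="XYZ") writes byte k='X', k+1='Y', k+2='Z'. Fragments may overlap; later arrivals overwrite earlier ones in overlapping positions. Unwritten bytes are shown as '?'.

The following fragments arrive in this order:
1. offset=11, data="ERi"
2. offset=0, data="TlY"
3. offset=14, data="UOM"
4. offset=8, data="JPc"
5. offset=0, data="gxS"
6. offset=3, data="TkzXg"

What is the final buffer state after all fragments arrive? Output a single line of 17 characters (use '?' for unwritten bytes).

Answer: gxSTkzXgJPcERiUOM

Derivation:
Fragment 1: offset=11 data="ERi" -> buffer=???????????ERi???
Fragment 2: offset=0 data="TlY" -> buffer=TlY????????ERi???
Fragment 3: offset=14 data="UOM" -> buffer=TlY????????ERiUOM
Fragment 4: offset=8 data="JPc" -> buffer=TlY?????JPcERiUOM
Fragment 5: offset=0 data="gxS" -> buffer=gxS?????JPcERiUOM
Fragment 6: offset=3 data="TkzXg" -> buffer=gxSTkzXgJPcERiUOM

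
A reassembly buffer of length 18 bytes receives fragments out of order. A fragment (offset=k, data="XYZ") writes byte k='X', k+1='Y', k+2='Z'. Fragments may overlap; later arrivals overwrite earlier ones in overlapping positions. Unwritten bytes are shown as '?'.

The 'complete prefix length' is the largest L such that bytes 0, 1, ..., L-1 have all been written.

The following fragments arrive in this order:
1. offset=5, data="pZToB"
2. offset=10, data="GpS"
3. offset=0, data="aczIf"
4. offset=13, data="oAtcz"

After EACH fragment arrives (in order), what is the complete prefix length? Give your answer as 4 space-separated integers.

Fragment 1: offset=5 data="pZToB" -> buffer=?????pZToB???????? -> prefix_len=0
Fragment 2: offset=10 data="GpS" -> buffer=?????pZToBGpS????? -> prefix_len=0
Fragment 3: offset=0 data="aczIf" -> buffer=aczIfpZToBGpS????? -> prefix_len=13
Fragment 4: offset=13 data="oAtcz" -> buffer=aczIfpZToBGpSoAtcz -> prefix_len=18

Answer: 0 0 13 18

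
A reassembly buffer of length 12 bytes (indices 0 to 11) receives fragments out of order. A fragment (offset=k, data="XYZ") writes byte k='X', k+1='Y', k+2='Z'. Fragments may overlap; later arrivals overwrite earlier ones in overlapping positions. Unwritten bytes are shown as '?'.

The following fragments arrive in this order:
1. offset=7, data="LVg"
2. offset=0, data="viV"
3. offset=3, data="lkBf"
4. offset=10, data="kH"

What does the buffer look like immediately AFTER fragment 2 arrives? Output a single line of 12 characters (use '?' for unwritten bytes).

Fragment 1: offset=7 data="LVg" -> buffer=???????LVg??
Fragment 2: offset=0 data="viV" -> buffer=viV????LVg??

Answer: viV????LVg??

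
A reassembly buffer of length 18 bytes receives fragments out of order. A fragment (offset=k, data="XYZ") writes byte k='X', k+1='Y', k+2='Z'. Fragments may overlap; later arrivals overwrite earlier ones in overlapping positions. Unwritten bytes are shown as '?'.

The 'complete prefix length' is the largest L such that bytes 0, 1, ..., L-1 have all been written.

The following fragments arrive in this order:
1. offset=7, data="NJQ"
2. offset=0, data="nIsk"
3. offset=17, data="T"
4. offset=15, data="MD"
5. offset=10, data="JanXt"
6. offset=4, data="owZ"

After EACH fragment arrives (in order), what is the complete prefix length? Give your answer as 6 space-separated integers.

Fragment 1: offset=7 data="NJQ" -> buffer=???????NJQ???????? -> prefix_len=0
Fragment 2: offset=0 data="nIsk" -> buffer=nIsk???NJQ???????? -> prefix_len=4
Fragment 3: offset=17 data="T" -> buffer=nIsk???NJQ???????T -> prefix_len=4
Fragment 4: offset=15 data="MD" -> buffer=nIsk???NJQ?????MDT -> prefix_len=4
Fragment 5: offset=10 data="JanXt" -> buffer=nIsk???NJQJanXtMDT -> prefix_len=4
Fragment 6: offset=4 data="owZ" -> buffer=nIskowZNJQJanXtMDT -> prefix_len=18

Answer: 0 4 4 4 4 18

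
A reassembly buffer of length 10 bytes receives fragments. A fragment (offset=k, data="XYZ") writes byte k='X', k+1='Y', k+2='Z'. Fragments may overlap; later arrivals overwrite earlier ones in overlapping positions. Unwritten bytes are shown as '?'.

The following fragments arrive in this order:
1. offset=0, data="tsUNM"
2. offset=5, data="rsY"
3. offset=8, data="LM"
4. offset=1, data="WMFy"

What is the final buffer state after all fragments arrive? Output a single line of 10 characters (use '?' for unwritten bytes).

Fragment 1: offset=0 data="tsUNM" -> buffer=tsUNM?????
Fragment 2: offset=5 data="rsY" -> buffer=tsUNMrsY??
Fragment 3: offset=8 data="LM" -> buffer=tsUNMrsYLM
Fragment 4: offset=1 data="WMFy" -> buffer=tWMFyrsYLM

Answer: tWMFyrsYLM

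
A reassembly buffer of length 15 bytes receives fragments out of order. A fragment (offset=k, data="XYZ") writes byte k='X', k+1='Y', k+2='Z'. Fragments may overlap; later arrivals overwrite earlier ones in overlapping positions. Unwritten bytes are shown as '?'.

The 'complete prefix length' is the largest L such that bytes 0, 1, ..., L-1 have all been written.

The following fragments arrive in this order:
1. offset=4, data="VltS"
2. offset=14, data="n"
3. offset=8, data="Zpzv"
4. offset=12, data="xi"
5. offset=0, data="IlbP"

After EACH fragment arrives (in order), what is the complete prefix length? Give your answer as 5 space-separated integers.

Fragment 1: offset=4 data="VltS" -> buffer=????VltS??????? -> prefix_len=0
Fragment 2: offset=14 data="n" -> buffer=????VltS??????n -> prefix_len=0
Fragment 3: offset=8 data="Zpzv" -> buffer=????VltSZpzv??n -> prefix_len=0
Fragment 4: offset=12 data="xi" -> buffer=????VltSZpzvxin -> prefix_len=0
Fragment 5: offset=0 data="IlbP" -> buffer=IlbPVltSZpzvxin -> prefix_len=15

Answer: 0 0 0 0 15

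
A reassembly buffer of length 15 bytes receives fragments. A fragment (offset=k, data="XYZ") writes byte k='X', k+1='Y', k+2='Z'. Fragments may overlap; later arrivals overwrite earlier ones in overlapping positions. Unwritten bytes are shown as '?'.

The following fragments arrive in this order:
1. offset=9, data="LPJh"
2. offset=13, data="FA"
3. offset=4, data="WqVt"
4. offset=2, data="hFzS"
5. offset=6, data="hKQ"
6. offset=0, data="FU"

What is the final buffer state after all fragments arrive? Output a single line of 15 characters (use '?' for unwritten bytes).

Answer: FUhFzShKQLPJhFA

Derivation:
Fragment 1: offset=9 data="LPJh" -> buffer=?????????LPJh??
Fragment 2: offset=13 data="FA" -> buffer=?????????LPJhFA
Fragment 3: offset=4 data="WqVt" -> buffer=????WqVt?LPJhFA
Fragment 4: offset=2 data="hFzS" -> buffer=??hFzSVt?LPJhFA
Fragment 5: offset=6 data="hKQ" -> buffer=??hFzShKQLPJhFA
Fragment 6: offset=0 data="FU" -> buffer=FUhFzShKQLPJhFA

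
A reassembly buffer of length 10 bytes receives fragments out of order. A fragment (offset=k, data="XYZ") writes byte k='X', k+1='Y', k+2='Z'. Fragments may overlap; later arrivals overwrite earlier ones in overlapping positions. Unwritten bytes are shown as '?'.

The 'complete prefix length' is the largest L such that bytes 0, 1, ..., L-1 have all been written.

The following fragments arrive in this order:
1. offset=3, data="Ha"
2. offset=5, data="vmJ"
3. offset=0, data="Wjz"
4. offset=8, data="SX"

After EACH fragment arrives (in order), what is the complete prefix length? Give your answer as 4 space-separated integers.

Fragment 1: offset=3 data="Ha" -> buffer=???Ha????? -> prefix_len=0
Fragment 2: offset=5 data="vmJ" -> buffer=???HavmJ?? -> prefix_len=0
Fragment 3: offset=0 data="Wjz" -> buffer=WjzHavmJ?? -> prefix_len=8
Fragment 4: offset=8 data="SX" -> buffer=WjzHavmJSX -> prefix_len=10

Answer: 0 0 8 10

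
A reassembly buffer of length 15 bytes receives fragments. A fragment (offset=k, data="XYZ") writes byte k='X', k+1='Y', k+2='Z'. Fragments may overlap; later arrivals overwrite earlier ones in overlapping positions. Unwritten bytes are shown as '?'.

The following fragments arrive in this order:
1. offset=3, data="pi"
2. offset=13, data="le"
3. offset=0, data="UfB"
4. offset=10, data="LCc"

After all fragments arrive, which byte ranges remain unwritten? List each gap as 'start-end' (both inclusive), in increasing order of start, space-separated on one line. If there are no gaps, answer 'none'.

Fragment 1: offset=3 len=2
Fragment 2: offset=13 len=2
Fragment 3: offset=0 len=3
Fragment 4: offset=10 len=3
Gaps: 5-9

Answer: 5-9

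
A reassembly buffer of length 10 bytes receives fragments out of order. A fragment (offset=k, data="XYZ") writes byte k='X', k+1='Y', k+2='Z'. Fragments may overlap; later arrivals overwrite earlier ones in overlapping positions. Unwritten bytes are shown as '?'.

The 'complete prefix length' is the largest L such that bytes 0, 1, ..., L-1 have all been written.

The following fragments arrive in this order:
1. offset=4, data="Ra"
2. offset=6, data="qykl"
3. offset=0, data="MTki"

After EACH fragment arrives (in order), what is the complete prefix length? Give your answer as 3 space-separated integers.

Answer: 0 0 10

Derivation:
Fragment 1: offset=4 data="Ra" -> buffer=????Ra???? -> prefix_len=0
Fragment 2: offset=6 data="qykl" -> buffer=????Raqykl -> prefix_len=0
Fragment 3: offset=0 data="MTki" -> buffer=MTkiRaqykl -> prefix_len=10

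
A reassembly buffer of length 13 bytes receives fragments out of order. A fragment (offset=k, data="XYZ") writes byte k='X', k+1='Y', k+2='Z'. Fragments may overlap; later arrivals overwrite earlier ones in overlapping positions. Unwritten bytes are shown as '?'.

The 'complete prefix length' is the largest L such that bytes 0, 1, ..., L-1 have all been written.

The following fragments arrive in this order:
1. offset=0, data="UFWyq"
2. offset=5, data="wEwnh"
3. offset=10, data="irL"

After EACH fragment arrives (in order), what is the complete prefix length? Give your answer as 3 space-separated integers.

Fragment 1: offset=0 data="UFWyq" -> buffer=UFWyq???????? -> prefix_len=5
Fragment 2: offset=5 data="wEwnh" -> buffer=UFWyqwEwnh??? -> prefix_len=10
Fragment 3: offset=10 data="irL" -> buffer=UFWyqwEwnhirL -> prefix_len=13

Answer: 5 10 13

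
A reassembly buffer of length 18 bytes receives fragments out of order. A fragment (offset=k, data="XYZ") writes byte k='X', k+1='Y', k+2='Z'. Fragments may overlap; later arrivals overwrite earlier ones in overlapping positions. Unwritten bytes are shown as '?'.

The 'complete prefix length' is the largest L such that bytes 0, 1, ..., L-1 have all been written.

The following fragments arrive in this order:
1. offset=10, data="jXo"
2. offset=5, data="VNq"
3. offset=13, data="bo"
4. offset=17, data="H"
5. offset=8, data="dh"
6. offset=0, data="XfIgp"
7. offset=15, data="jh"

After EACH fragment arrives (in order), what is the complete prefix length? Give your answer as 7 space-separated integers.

Answer: 0 0 0 0 0 15 18

Derivation:
Fragment 1: offset=10 data="jXo" -> buffer=??????????jXo????? -> prefix_len=0
Fragment 2: offset=5 data="VNq" -> buffer=?????VNq??jXo????? -> prefix_len=0
Fragment 3: offset=13 data="bo" -> buffer=?????VNq??jXobo??? -> prefix_len=0
Fragment 4: offset=17 data="H" -> buffer=?????VNq??jXobo??H -> prefix_len=0
Fragment 5: offset=8 data="dh" -> buffer=?????VNqdhjXobo??H -> prefix_len=0
Fragment 6: offset=0 data="XfIgp" -> buffer=XfIgpVNqdhjXobo??H -> prefix_len=15
Fragment 7: offset=15 data="jh" -> buffer=XfIgpVNqdhjXobojhH -> prefix_len=18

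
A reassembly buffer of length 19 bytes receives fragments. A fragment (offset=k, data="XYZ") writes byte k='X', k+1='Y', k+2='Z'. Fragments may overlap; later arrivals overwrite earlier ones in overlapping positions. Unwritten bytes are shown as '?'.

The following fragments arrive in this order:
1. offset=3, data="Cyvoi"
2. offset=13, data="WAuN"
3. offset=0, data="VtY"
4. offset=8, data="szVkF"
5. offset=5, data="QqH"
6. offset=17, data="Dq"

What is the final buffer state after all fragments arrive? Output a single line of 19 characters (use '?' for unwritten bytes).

Answer: VtYCyQqHszVkFWAuNDq

Derivation:
Fragment 1: offset=3 data="Cyvoi" -> buffer=???Cyvoi???????????
Fragment 2: offset=13 data="WAuN" -> buffer=???Cyvoi?????WAuN??
Fragment 3: offset=0 data="VtY" -> buffer=VtYCyvoi?????WAuN??
Fragment 4: offset=8 data="szVkF" -> buffer=VtYCyvoiszVkFWAuN??
Fragment 5: offset=5 data="QqH" -> buffer=VtYCyQqHszVkFWAuN??
Fragment 6: offset=17 data="Dq" -> buffer=VtYCyQqHszVkFWAuNDq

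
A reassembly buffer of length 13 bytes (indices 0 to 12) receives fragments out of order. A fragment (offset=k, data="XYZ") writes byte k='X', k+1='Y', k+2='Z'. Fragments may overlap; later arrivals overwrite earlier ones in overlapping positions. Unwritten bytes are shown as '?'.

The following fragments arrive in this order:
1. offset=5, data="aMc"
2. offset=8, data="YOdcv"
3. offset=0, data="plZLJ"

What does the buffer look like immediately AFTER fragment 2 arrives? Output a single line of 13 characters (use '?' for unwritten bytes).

Fragment 1: offset=5 data="aMc" -> buffer=?????aMc?????
Fragment 2: offset=8 data="YOdcv" -> buffer=?????aMcYOdcv

Answer: ?????aMcYOdcv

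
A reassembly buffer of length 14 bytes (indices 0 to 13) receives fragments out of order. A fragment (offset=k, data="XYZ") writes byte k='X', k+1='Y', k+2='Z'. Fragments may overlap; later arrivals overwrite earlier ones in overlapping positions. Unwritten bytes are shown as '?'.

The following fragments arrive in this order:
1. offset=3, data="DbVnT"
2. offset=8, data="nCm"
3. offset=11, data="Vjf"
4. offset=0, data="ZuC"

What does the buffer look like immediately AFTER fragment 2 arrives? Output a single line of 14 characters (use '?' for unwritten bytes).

Answer: ???DbVnTnCm???

Derivation:
Fragment 1: offset=3 data="DbVnT" -> buffer=???DbVnT??????
Fragment 2: offset=8 data="nCm" -> buffer=???DbVnTnCm???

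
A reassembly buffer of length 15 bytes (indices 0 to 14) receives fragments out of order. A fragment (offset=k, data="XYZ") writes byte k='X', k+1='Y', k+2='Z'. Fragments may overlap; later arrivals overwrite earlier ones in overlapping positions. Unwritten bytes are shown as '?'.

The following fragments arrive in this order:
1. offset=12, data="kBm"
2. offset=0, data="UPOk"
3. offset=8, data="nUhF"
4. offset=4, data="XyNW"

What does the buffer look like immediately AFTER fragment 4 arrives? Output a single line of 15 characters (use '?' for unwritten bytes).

Fragment 1: offset=12 data="kBm" -> buffer=????????????kBm
Fragment 2: offset=0 data="UPOk" -> buffer=UPOk????????kBm
Fragment 3: offset=8 data="nUhF" -> buffer=UPOk????nUhFkBm
Fragment 4: offset=4 data="XyNW" -> buffer=UPOkXyNWnUhFkBm

Answer: UPOkXyNWnUhFkBm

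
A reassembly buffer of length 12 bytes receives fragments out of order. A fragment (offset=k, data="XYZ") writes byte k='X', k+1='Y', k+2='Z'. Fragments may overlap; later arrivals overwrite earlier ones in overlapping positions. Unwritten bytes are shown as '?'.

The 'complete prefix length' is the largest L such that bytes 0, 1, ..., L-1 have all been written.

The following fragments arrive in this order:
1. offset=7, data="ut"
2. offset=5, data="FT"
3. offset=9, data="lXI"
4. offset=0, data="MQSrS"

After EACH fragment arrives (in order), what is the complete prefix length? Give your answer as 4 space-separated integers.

Answer: 0 0 0 12

Derivation:
Fragment 1: offset=7 data="ut" -> buffer=???????ut??? -> prefix_len=0
Fragment 2: offset=5 data="FT" -> buffer=?????FTut??? -> prefix_len=0
Fragment 3: offset=9 data="lXI" -> buffer=?????FTutlXI -> prefix_len=0
Fragment 4: offset=0 data="MQSrS" -> buffer=MQSrSFTutlXI -> prefix_len=12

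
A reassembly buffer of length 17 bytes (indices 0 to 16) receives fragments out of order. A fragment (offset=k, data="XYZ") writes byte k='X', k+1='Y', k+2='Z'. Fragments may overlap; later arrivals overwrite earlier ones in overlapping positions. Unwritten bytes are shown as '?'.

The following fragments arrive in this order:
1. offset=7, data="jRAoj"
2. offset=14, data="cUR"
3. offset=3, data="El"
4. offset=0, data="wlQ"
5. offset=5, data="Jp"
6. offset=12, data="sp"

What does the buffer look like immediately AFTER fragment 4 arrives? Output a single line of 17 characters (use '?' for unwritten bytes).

Answer: wlQEl??jRAoj??cUR

Derivation:
Fragment 1: offset=7 data="jRAoj" -> buffer=???????jRAoj?????
Fragment 2: offset=14 data="cUR" -> buffer=???????jRAoj??cUR
Fragment 3: offset=3 data="El" -> buffer=???El??jRAoj??cUR
Fragment 4: offset=0 data="wlQ" -> buffer=wlQEl??jRAoj??cUR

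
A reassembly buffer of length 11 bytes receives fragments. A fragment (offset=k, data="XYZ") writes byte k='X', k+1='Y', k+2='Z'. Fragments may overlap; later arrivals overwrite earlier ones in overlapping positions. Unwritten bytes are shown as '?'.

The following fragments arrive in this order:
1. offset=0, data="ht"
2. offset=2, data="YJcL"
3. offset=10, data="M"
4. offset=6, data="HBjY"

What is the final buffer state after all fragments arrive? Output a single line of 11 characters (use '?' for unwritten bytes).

Answer: htYJcLHBjYM

Derivation:
Fragment 1: offset=0 data="ht" -> buffer=ht?????????
Fragment 2: offset=2 data="YJcL" -> buffer=htYJcL?????
Fragment 3: offset=10 data="M" -> buffer=htYJcL????M
Fragment 4: offset=6 data="HBjY" -> buffer=htYJcLHBjYM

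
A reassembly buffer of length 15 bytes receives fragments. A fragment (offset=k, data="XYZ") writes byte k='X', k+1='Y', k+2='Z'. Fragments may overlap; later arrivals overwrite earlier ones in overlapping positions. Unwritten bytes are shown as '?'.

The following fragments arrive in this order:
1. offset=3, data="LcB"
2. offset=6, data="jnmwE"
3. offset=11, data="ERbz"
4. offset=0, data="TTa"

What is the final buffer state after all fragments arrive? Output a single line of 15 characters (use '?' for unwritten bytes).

Fragment 1: offset=3 data="LcB" -> buffer=???LcB?????????
Fragment 2: offset=6 data="jnmwE" -> buffer=???LcBjnmwE????
Fragment 3: offset=11 data="ERbz" -> buffer=???LcBjnmwEERbz
Fragment 4: offset=0 data="TTa" -> buffer=TTaLcBjnmwEERbz

Answer: TTaLcBjnmwEERbz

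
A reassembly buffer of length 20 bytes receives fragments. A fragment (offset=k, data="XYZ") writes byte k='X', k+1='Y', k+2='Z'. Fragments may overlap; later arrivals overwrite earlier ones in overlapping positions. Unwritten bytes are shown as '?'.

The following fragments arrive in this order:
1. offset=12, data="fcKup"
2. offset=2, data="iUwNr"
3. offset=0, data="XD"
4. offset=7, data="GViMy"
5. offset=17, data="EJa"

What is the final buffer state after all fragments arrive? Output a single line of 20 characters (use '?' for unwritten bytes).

Fragment 1: offset=12 data="fcKup" -> buffer=????????????fcKup???
Fragment 2: offset=2 data="iUwNr" -> buffer=??iUwNr?????fcKup???
Fragment 3: offset=0 data="XD" -> buffer=XDiUwNr?????fcKup???
Fragment 4: offset=7 data="GViMy" -> buffer=XDiUwNrGViMyfcKup???
Fragment 5: offset=17 data="EJa" -> buffer=XDiUwNrGViMyfcKupEJa

Answer: XDiUwNrGViMyfcKupEJa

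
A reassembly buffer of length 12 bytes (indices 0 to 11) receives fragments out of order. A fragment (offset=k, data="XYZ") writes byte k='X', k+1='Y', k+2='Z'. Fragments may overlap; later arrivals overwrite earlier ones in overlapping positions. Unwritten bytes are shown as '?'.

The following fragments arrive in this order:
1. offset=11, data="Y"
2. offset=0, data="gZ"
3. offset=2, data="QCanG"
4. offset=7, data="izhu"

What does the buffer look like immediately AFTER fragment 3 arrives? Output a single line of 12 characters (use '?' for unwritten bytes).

Fragment 1: offset=11 data="Y" -> buffer=???????????Y
Fragment 2: offset=0 data="gZ" -> buffer=gZ?????????Y
Fragment 3: offset=2 data="QCanG" -> buffer=gZQCanG????Y

Answer: gZQCanG????Y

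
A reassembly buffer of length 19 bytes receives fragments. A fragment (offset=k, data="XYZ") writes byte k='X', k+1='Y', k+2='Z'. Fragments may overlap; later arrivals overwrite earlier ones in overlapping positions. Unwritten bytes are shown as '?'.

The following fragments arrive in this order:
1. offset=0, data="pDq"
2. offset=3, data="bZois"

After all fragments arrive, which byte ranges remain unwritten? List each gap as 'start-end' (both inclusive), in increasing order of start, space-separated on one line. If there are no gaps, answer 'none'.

Answer: 8-18

Derivation:
Fragment 1: offset=0 len=3
Fragment 2: offset=3 len=5
Gaps: 8-18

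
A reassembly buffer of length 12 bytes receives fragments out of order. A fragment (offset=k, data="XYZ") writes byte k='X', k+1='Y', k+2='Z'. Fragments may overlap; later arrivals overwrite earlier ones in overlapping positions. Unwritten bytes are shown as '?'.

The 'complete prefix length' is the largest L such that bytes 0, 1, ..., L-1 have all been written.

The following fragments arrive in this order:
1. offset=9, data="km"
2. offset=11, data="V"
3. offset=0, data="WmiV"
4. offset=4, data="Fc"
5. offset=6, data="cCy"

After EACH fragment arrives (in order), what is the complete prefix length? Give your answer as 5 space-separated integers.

Answer: 0 0 4 6 12

Derivation:
Fragment 1: offset=9 data="km" -> buffer=?????????km? -> prefix_len=0
Fragment 2: offset=11 data="V" -> buffer=?????????kmV -> prefix_len=0
Fragment 3: offset=0 data="WmiV" -> buffer=WmiV?????kmV -> prefix_len=4
Fragment 4: offset=4 data="Fc" -> buffer=WmiVFc???kmV -> prefix_len=6
Fragment 5: offset=6 data="cCy" -> buffer=WmiVFccCykmV -> prefix_len=12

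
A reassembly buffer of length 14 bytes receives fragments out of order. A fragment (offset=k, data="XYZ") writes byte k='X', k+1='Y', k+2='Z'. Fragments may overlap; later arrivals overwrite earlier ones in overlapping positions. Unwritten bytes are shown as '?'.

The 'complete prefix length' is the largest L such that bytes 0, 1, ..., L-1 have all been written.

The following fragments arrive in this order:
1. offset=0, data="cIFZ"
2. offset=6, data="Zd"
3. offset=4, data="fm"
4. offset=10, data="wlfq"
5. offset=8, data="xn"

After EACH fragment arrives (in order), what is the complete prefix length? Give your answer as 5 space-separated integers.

Answer: 4 4 8 8 14

Derivation:
Fragment 1: offset=0 data="cIFZ" -> buffer=cIFZ?????????? -> prefix_len=4
Fragment 2: offset=6 data="Zd" -> buffer=cIFZ??Zd?????? -> prefix_len=4
Fragment 3: offset=4 data="fm" -> buffer=cIFZfmZd?????? -> prefix_len=8
Fragment 4: offset=10 data="wlfq" -> buffer=cIFZfmZd??wlfq -> prefix_len=8
Fragment 5: offset=8 data="xn" -> buffer=cIFZfmZdxnwlfq -> prefix_len=14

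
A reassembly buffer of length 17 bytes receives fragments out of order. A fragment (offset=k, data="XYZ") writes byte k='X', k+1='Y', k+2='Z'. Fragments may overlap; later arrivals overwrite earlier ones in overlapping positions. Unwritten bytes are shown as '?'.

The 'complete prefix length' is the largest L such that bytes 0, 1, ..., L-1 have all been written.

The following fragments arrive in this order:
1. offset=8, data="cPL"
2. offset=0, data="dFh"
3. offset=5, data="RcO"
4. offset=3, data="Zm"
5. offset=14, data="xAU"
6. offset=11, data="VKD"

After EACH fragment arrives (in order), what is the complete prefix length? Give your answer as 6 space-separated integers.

Answer: 0 3 3 11 11 17

Derivation:
Fragment 1: offset=8 data="cPL" -> buffer=????????cPL?????? -> prefix_len=0
Fragment 2: offset=0 data="dFh" -> buffer=dFh?????cPL?????? -> prefix_len=3
Fragment 3: offset=5 data="RcO" -> buffer=dFh??RcOcPL?????? -> prefix_len=3
Fragment 4: offset=3 data="Zm" -> buffer=dFhZmRcOcPL?????? -> prefix_len=11
Fragment 5: offset=14 data="xAU" -> buffer=dFhZmRcOcPL???xAU -> prefix_len=11
Fragment 6: offset=11 data="VKD" -> buffer=dFhZmRcOcPLVKDxAU -> prefix_len=17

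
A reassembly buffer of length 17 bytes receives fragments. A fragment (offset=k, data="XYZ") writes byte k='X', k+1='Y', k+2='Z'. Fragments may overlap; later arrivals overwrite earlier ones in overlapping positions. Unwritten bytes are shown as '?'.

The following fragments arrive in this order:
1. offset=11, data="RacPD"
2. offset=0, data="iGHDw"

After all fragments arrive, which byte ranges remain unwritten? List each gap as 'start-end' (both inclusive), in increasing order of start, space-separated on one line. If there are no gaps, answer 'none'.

Answer: 5-10 16-16

Derivation:
Fragment 1: offset=11 len=5
Fragment 2: offset=0 len=5
Gaps: 5-10 16-16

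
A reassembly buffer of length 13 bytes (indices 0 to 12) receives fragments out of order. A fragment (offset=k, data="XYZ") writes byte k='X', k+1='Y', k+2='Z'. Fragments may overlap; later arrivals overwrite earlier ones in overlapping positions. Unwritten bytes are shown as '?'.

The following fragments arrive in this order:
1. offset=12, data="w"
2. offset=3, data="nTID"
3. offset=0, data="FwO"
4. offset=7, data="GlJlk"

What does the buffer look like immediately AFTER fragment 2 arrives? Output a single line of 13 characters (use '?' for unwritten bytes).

Fragment 1: offset=12 data="w" -> buffer=????????????w
Fragment 2: offset=3 data="nTID" -> buffer=???nTID?????w

Answer: ???nTID?????w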